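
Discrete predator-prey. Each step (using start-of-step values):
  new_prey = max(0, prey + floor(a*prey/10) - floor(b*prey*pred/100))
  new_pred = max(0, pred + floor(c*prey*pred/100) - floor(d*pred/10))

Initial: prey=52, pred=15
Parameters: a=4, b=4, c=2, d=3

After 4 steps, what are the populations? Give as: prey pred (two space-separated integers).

Answer: 0 28

Derivation:
Step 1: prey: 52+20-31=41; pred: 15+15-4=26
Step 2: prey: 41+16-42=15; pred: 26+21-7=40
Step 3: prey: 15+6-24=0; pred: 40+12-12=40
Step 4: prey: 0+0-0=0; pred: 40+0-12=28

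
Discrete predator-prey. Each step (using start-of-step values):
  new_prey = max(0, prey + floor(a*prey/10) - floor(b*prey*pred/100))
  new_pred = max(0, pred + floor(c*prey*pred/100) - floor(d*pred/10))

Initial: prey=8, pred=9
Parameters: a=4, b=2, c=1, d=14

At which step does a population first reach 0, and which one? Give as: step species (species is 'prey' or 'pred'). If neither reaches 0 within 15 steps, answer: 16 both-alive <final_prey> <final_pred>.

Step 1: prey: 8+3-1=10; pred: 9+0-12=0
First extinction: pred at step 1

Answer: 1 pred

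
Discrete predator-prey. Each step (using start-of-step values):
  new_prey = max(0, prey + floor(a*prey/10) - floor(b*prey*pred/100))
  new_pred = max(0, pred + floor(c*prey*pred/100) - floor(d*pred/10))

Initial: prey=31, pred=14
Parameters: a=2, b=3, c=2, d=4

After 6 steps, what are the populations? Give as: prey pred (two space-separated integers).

Answer: 6 7

Derivation:
Step 1: prey: 31+6-13=24; pred: 14+8-5=17
Step 2: prey: 24+4-12=16; pred: 17+8-6=19
Step 3: prey: 16+3-9=10; pred: 19+6-7=18
Step 4: prey: 10+2-5=7; pred: 18+3-7=14
Step 5: prey: 7+1-2=6; pred: 14+1-5=10
Step 6: prey: 6+1-1=6; pred: 10+1-4=7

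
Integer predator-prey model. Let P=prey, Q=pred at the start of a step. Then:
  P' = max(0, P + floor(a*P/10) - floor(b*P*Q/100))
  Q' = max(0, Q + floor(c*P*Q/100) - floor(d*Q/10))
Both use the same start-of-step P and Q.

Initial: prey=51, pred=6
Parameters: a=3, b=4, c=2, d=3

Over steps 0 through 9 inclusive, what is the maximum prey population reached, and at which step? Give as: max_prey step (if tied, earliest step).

Answer: 54 1

Derivation:
Step 1: prey: 51+15-12=54; pred: 6+6-1=11
Step 2: prey: 54+16-23=47; pred: 11+11-3=19
Step 3: prey: 47+14-35=26; pred: 19+17-5=31
Step 4: prey: 26+7-32=1; pred: 31+16-9=38
Step 5: prey: 1+0-1=0; pred: 38+0-11=27
Step 6: prey: 0+0-0=0; pred: 27+0-8=19
Step 7: prey: 0+0-0=0; pred: 19+0-5=14
Step 8: prey: 0+0-0=0; pred: 14+0-4=10
Step 9: prey: 0+0-0=0; pred: 10+0-3=7
Max prey = 54 at step 1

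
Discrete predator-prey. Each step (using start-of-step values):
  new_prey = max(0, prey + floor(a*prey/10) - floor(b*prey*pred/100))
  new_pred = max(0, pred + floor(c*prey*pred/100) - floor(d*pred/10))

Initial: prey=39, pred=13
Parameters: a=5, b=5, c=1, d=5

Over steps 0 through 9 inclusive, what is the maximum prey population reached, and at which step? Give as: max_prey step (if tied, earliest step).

Step 1: prey: 39+19-25=33; pred: 13+5-6=12
Step 2: prey: 33+16-19=30; pred: 12+3-6=9
Step 3: prey: 30+15-13=32; pred: 9+2-4=7
Step 4: prey: 32+16-11=37; pred: 7+2-3=6
Step 5: prey: 37+18-11=44; pred: 6+2-3=5
Step 6: prey: 44+22-11=55; pred: 5+2-2=5
Step 7: prey: 55+27-13=69; pred: 5+2-2=5
Step 8: prey: 69+34-17=86; pred: 5+3-2=6
Step 9: prey: 86+43-25=104; pred: 6+5-3=8
Max prey = 104 at step 9

Answer: 104 9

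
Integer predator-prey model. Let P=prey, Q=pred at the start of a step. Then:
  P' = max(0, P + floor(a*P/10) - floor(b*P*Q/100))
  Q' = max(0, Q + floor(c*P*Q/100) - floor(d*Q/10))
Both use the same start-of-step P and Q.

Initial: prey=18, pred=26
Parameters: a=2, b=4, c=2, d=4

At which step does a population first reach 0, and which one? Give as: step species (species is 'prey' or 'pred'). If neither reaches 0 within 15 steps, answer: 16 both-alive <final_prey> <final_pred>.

Answer: 2 prey

Derivation:
Step 1: prey: 18+3-18=3; pred: 26+9-10=25
Step 2: prey: 3+0-3=0; pred: 25+1-10=16
First extinction: prey at step 2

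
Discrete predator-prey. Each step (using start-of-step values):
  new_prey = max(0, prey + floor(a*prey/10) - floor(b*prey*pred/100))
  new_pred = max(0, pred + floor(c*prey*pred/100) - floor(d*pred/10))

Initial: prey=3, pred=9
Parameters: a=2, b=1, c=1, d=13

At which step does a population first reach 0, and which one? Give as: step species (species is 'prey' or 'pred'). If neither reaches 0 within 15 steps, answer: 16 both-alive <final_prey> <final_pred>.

Step 1: prey: 3+0-0=3; pred: 9+0-11=0
First extinction: pred at step 1

Answer: 1 pred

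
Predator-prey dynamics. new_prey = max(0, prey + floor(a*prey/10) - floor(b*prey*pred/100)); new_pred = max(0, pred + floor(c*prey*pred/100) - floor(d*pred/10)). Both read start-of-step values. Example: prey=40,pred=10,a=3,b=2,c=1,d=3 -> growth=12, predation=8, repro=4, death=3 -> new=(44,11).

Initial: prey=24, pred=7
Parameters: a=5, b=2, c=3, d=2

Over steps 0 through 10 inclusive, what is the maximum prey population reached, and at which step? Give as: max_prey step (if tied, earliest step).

Step 1: prey: 24+12-3=33; pred: 7+5-1=11
Step 2: prey: 33+16-7=42; pred: 11+10-2=19
Step 3: prey: 42+21-15=48; pred: 19+23-3=39
Step 4: prey: 48+24-37=35; pred: 39+56-7=88
Step 5: prey: 35+17-61=0; pred: 88+92-17=163
Step 6: prey: 0+0-0=0; pred: 163+0-32=131
Step 7: prey: 0+0-0=0; pred: 131+0-26=105
Step 8: prey: 0+0-0=0; pred: 105+0-21=84
Step 9: prey: 0+0-0=0; pred: 84+0-16=68
Step 10: prey: 0+0-0=0; pred: 68+0-13=55
Max prey = 48 at step 3

Answer: 48 3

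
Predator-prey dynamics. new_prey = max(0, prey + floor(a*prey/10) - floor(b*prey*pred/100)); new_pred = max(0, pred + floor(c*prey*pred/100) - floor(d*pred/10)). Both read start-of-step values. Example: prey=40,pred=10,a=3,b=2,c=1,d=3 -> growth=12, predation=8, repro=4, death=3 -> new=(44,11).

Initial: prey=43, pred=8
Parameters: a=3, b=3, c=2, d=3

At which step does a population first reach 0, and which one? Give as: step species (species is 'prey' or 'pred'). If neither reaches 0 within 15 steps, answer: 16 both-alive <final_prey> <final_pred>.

Answer: 6 prey

Derivation:
Step 1: prey: 43+12-10=45; pred: 8+6-2=12
Step 2: prey: 45+13-16=42; pred: 12+10-3=19
Step 3: prey: 42+12-23=31; pred: 19+15-5=29
Step 4: prey: 31+9-26=14; pred: 29+17-8=38
Step 5: prey: 14+4-15=3; pred: 38+10-11=37
Step 6: prey: 3+0-3=0; pred: 37+2-11=28
First extinction: prey at step 6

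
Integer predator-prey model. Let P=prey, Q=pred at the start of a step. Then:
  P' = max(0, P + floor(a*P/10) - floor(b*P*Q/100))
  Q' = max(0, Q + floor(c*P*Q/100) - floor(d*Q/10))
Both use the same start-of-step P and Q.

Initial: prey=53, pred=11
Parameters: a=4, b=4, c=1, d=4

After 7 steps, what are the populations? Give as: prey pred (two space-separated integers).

Answer: 22 9

Derivation:
Step 1: prey: 53+21-23=51; pred: 11+5-4=12
Step 2: prey: 51+20-24=47; pred: 12+6-4=14
Step 3: prey: 47+18-26=39; pred: 14+6-5=15
Step 4: prey: 39+15-23=31; pred: 15+5-6=14
Step 5: prey: 31+12-17=26; pred: 14+4-5=13
Step 6: prey: 26+10-13=23; pred: 13+3-5=11
Step 7: prey: 23+9-10=22; pred: 11+2-4=9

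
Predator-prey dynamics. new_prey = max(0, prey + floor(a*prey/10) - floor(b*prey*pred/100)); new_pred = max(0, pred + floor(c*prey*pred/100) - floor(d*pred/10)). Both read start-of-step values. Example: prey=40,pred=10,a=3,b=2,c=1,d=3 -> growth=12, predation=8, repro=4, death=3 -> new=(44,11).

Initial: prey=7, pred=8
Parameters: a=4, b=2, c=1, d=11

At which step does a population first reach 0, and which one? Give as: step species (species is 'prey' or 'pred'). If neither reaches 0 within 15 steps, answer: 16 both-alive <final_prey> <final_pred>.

Answer: 1 pred

Derivation:
Step 1: prey: 7+2-1=8; pred: 8+0-8=0
First extinction: pred at step 1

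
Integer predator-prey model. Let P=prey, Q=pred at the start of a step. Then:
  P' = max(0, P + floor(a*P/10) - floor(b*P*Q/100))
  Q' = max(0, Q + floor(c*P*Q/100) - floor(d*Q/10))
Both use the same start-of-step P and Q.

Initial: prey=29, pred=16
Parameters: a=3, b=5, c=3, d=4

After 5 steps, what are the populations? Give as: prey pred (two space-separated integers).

Step 1: prey: 29+8-23=14; pred: 16+13-6=23
Step 2: prey: 14+4-16=2; pred: 23+9-9=23
Step 3: prey: 2+0-2=0; pred: 23+1-9=15
Step 4: prey: 0+0-0=0; pred: 15+0-6=9
Step 5: prey: 0+0-0=0; pred: 9+0-3=6

Answer: 0 6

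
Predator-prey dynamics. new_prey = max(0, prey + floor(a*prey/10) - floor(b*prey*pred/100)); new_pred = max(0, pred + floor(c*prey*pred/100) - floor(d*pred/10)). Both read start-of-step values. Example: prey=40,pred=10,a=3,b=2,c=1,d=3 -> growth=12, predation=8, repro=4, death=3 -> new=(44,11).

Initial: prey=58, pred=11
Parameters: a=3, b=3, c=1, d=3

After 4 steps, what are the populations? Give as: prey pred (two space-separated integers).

Step 1: prey: 58+17-19=56; pred: 11+6-3=14
Step 2: prey: 56+16-23=49; pred: 14+7-4=17
Step 3: prey: 49+14-24=39; pred: 17+8-5=20
Step 4: prey: 39+11-23=27; pred: 20+7-6=21

Answer: 27 21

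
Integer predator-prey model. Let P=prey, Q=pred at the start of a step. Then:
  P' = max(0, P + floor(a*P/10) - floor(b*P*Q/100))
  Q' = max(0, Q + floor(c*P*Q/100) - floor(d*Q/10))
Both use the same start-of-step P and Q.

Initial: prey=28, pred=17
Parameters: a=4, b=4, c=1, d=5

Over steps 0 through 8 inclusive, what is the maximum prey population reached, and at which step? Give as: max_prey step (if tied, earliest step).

Answer: 66 8

Derivation:
Step 1: prey: 28+11-19=20; pred: 17+4-8=13
Step 2: prey: 20+8-10=18; pred: 13+2-6=9
Step 3: prey: 18+7-6=19; pred: 9+1-4=6
Step 4: prey: 19+7-4=22; pred: 6+1-3=4
Step 5: prey: 22+8-3=27; pred: 4+0-2=2
Step 6: prey: 27+10-2=35; pred: 2+0-1=1
Step 7: prey: 35+14-1=48; pred: 1+0-0=1
Step 8: prey: 48+19-1=66; pred: 1+0-0=1
Max prey = 66 at step 8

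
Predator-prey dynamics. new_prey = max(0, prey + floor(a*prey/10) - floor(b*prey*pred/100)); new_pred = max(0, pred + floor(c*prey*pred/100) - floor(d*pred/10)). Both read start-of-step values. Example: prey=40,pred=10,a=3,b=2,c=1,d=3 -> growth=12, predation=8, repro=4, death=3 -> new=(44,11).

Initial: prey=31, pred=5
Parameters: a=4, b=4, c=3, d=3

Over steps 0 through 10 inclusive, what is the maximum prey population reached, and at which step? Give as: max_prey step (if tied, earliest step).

Step 1: prey: 31+12-6=37; pred: 5+4-1=8
Step 2: prey: 37+14-11=40; pred: 8+8-2=14
Step 3: prey: 40+16-22=34; pred: 14+16-4=26
Step 4: prey: 34+13-35=12; pred: 26+26-7=45
Step 5: prey: 12+4-21=0; pred: 45+16-13=48
Step 6: prey: 0+0-0=0; pred: 48+0-14=34
Step 7: prey: 0+0-0=0; pred: 34+0-10=24
Step 8: prey: 0+0-0=0; pred: 24+0-7=17
Step 9: prey: 0+0-0=0; pred: 17+0-5=12
Step 10: prey: 0+0-0=0; pred: 12+0-3=9
Max prey = 40 at step 2

Answer: 40 2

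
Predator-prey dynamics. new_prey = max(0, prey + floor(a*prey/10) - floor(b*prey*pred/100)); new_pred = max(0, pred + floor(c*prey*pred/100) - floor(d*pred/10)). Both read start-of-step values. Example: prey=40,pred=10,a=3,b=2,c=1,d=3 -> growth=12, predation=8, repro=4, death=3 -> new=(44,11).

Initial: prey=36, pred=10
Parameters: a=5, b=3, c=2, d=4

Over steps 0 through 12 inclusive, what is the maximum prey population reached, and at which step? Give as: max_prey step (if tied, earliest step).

Answer: 49 2

Derivation:
Step 1: prey: 36+18-10=44; pred: 10+7-4=13
Step 2: prey: 44+22-17=49; pred: 13+11-5=19
Step 3: prey: 49+24-27=46; pred: 19+18-7=30
Step 4: prey: 46+23-41=28; pred: 30+27-12=45
Step 5: prey: 28+14-37=5; pred: 45+25-18=52
Step 6: prey: 5+2-7=0; pred: 52+5-20=37
Step 7: prey: 0+0-0=0; pred: 37+0-14=23
Step 8: prey: 0+0-0=0; pred: 23+0-9=14
Step 9: prey: 0+0-0=0; pred: 14+0-5=9
Step 10: prey: 0+0-0=0; pred: 9+0-3=6
Step 11: prey: 0+0-0=0; pred: 6+0-2=4
Step 12: prey: 0+0-0=0; pred: 4+0-1=3
Max prey = 49 at step 2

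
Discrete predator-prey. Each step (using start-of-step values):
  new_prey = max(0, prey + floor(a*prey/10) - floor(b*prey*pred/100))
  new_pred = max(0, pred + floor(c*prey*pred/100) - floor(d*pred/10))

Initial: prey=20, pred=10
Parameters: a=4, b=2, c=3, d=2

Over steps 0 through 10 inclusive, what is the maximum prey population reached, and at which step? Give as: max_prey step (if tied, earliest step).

Answer: 27 2

Derivation:
Step 1: prey: 20+8-4=24; pred: 10+6-2=14
Step 2: prey: 24+9-6=27; pred: 14+10-2=22
Step 3: prey: 27+10-11=26; pred: 22+17-4=35
Step 4: prey: 26+10-18=18; pred: 35+27-7=55
Step 5: prey: 18+7-19=6; pred: 55+29-11=73
Step 6: prey: 6+2-8=0; pred: 73+13-14=72
Step 7: prey: 0+0-0=0; pred: 72+0-14=58
Step 8: prey: 0+0-0=0; pred: 58+0-11=47
Step 9: prey: 0+0-0=0; pred: 47+0-9=38
Step 10: prey: 0+0-0=0; pred: 38+0-7=31
Max prey = 27 at step 2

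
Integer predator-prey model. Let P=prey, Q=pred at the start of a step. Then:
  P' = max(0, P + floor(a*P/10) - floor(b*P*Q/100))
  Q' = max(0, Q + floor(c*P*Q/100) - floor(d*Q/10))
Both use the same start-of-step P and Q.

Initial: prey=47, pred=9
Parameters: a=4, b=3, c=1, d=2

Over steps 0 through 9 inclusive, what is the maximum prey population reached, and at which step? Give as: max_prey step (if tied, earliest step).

Answer: 55 2

Derivation:
Step 1: prey: 47+18-12=53; pred: 9+4-1=12
Step 2: prey: 53+21-19=55; pred: 12+6-2=16
Step 3: prey: 55+22-26=51; pred: 16+8-3=21
Step 4: prey: 51+20-32=39; pred: 21+10-4=27
Step 5: prey: 39+15-31=23; pred: 27+10-5=32
Step 6: prey: 23+9-22=10; pred: 32+7-6=33
Step 7: prey: 10+4-9=5; pred: 33+3-6=30
Step 8: prey: 5+2-4=3; pred: 30+1-6=25
Step 9: prey: 3+1-2=2; pred: 25+0-5=20
Max prey = 55 at step 2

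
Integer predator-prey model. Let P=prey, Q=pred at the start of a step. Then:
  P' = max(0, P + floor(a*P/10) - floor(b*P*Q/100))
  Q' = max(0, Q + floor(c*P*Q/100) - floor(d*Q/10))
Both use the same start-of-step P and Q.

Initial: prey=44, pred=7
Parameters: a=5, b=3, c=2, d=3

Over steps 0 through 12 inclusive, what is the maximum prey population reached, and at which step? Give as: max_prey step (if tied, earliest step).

Step 1: prey: 44+22-9=57; pred: 7+6-2=11
Step 2: prey: 57+28-18=67; pred: 11+12-3=20
Step 3: prey: 67+33-40=60; pred: 20+26-6=40
Step 4: prey: 60+30-72=18; pred: 40+48-12=76
Step 5: prey: 18+9-41=0; pred: 76+27-22=81
Step 6: prey: 0+0-0=0; pred: 81+0-24=57
Step 7: prey: 0+0-0=0; pred: 57+0-17=40
Step 8: prey: 0+0-0=0; pred: 40+0-12=28
Step 9: prey: 0+0-0=0; pred: 28+0-8=20
Step 10: prey: 0+0-0=0; pred: 20+0-6=14
Step 11: prey: 0+0-0=0; pred: 14+0-4=10
Step 12: prey: 0+0-0=0; pred: 10+0-3=7
Max prey = 67 at step 2

Answer: 67 2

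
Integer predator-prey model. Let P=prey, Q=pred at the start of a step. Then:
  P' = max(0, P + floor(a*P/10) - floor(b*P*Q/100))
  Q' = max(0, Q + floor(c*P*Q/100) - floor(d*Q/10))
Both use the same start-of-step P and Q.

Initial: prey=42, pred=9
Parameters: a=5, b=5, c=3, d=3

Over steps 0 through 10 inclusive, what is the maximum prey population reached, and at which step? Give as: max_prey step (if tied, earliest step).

Answer: 45 1

Derivation:
Step 1: prey: 42+21-18=45; pred: 9+11-2=18
Step 2: prey: 45+22-40=27; pred: 18+24-5=37
Step 3: prey: 27+13-49=0; pred: 37+29-11=55
Step 4: prey: 0+0-0=0; pred: 55+0-16=39
Step 5: prey: 0+0-0=0; pred: 39+0-11=28
Step 6: prey: 0+0-0=0; pred: 28+0-8=20
Step 7: prey: 0+0-0=0; pred: 20+0-6=14
Step 8: prey: 0+0-0=0; pred: 14+0-4=10
Step 9: prey: 0+0-0=0; pred: 10+0-3=7
Step 10: prey: 0+0-0=0; pred: 7+0-2=5
Max prey = 45 at step 1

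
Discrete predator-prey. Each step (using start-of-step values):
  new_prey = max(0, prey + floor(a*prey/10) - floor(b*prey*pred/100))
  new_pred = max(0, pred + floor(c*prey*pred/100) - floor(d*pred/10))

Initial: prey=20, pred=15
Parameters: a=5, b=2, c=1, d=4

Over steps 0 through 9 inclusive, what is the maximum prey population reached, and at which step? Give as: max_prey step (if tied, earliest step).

Step 1: prey: 20+10-6=24; pred: 15+3-6=12
Step 2: prey: 24+12-5=31; pred: 12+2-4=10
Step 3: prey: 31+15-6=40; pred: 10+3-4=9
Step 4: prey: 40+20-7=53; pred: 9+3-3=9
Step 5: prey: 53+26-9=70; pred: 9+4-3=10
Step 6: prey: 70+35-14=91; pred: 10+7-4=13
Step 7: prey: 91+45-23=113; pred: 13+11-5=19
Step 8: prey: 113+56-42=127; pred: 19+21-7=33
Step 9: prey: 127+63-83=107; pred: 33+41-13=61
Max prey = 127 at step 8

Answer: 127 8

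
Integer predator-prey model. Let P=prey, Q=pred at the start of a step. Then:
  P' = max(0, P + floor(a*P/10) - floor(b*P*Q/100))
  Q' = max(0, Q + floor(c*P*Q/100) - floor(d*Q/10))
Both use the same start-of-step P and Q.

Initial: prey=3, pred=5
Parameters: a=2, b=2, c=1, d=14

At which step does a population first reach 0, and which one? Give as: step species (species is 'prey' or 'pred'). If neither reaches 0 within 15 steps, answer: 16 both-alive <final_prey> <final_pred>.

Step 1: prey: 3+0-0=3; pred: 5+0-7=0
First extinction: pred at step 1

Answer: 1 pred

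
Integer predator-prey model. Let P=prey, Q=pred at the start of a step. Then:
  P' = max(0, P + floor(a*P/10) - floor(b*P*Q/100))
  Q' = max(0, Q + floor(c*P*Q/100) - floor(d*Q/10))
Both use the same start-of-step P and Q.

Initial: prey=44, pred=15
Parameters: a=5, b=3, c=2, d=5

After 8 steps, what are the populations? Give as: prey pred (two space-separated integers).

Answer: 4 4

Derivation:
Step 1: prey: 44+22-19=47; pred: 15+13-7=21
Step 2: prey: 47+23-29=41; pred: 21+19-10=30
Step 3: prey: 41+20-36=25; pred: 30+24-15=39
Step 4: prey: 25+12-29=8; pred: 39+19-19=39
Step 5: prey: 8+4-9=3; pred: 39+6-19=26
Step 6: prey: 3+1-2=2; pred: 26+1-13=14
Step 7: prey: 2+1-0=3; pred: 14+0-7=7
Step 8: prey: 3+1-0=4; pred: 7+0-3=4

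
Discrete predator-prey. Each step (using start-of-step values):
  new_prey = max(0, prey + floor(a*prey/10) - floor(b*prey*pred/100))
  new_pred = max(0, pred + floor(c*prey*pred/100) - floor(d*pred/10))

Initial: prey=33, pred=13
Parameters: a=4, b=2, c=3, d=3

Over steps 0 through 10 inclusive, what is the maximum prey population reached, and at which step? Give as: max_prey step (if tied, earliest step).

Answer: 38 1

Derivation:
Step 1: prey: 33+13-8=38; pred: 13+12-3=22
Step 2: prey: 38+15-16=37; pred: 22+25-6=41
Step 3: prey: 37+14-30=21; pred: 41+45-12=74
Step 4: prey: 21+8-31=0; pred: 74+46-22=98
Step 5: prey: 0+0-0=0; pred: 98+0-29=69
Step 6: prey: 0+0-0=0; pred: 69+0-20=49
Step 7: prey: 0+0-0=0; pred: 49+0-14=35
Step 8: prey: 0+0-0=0; pred: 35+0-10=25
Step 9: prey: 0+0-0=0; pred: 25+0-7=18
Step 10: prey: 0+0-0=0; pred: 18+0-5=13
Max prey = 38 at step 1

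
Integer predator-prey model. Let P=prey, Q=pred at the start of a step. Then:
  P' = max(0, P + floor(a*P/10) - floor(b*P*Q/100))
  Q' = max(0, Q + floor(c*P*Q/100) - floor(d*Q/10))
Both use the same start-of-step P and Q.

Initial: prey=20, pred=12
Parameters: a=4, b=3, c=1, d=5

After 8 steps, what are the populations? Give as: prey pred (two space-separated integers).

Step 1: prey: 20+8-7=21; pred: 12+2-6=8
Step 2: prey: 21+8-5=24; pred: 8+1-4=5
Step 3: prey: 24+9-3=30; pred: 5+1-2=4
Step 4: prey: 30+12-3=39; pred: 4+1-2=3
Step 5: prey: 39+15-3=51; pred: 3+1-1=3
Step 6: prey: 51+20-4=67; pred: 3+1-1=3
Step 7: prey: 67+26-6=87; pred: 3+2-1=4
Step 8: prey: 87+34-10=111; pred: 4+3-2=5

Answer: 111 5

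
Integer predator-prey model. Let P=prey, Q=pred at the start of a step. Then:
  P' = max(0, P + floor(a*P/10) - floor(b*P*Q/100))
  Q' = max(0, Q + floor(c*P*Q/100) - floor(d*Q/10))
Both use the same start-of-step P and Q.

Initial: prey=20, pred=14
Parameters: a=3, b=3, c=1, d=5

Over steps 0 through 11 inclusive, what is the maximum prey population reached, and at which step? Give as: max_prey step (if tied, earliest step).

Answer: 133 11

Derivation:
Step 1: prey: 20+6-8=18; pred: 14+2-7=9
Step 2: prey: 18+5-4=19; pred: 9+1-4=6
Step 3: prey: 19+5-3=21; pred: 6+1-3=4
Step 4: prey: 21+6-2=25; pred: 4+0-2=2
Step 5: prey: 25+7-1=31; pred: 2+0-1=1
Step 6: prey: 31+9-0=40; pred: 1+0-0=1
Step 7: prey: 40+12-1=51; pred: 1+0-0=1
Step 8: prey: 51+15-1=65; pred: 1+0-0=1
Step 9: prey: 65+19-1=83; pred: 1+0-0=1
Step 10: prey: 83+24-2=105; pred: 1+0-0=1
Step 11: prey: 105+31-3=133; pred: 1+1-0=2
Max prey = 133 at step 11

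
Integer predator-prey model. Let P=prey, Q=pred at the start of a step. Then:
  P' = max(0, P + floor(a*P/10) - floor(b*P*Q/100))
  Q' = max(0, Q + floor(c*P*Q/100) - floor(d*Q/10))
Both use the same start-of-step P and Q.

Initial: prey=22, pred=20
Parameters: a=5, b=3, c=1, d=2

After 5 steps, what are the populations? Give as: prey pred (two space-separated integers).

Step 1: prey: 22+11-13=20; pred: 20+4-4=20
Step 2: prey: 20+10-12=18; pred: 20+4-4=20
Step 3: prey: 18+9-10=17; pred: 20+3-4=19
Step 4: prey: 17+8-9=16; pred: 19+3-3=19
Step 5: prey: 16+8-9=15; pred: 19+3-3=19

Answer: 15 19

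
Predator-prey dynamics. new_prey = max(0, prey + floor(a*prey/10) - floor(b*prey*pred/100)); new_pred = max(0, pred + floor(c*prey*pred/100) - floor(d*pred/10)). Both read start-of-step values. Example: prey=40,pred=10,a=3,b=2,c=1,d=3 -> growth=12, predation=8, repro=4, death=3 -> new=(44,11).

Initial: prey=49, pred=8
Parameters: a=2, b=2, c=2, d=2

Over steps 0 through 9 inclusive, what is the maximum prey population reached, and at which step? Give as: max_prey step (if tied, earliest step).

Answer: 51 1

Derivation:
Step 1: prey: 49+9-7=51; pred: 8+7-1=14
Step 2: prey: 51+10-14=47; pred: 14+14-2=26
Step 3: prey: 47+9-24=32; pred: 26+24-5=45
Step 4: prey: 32+6-28=10; pred: 45+28-9=64
Step 5: prey: 10+2-12=0; pred: 64+12-12=64
Step 6: prey: 0+0-0=0; pred: 64+0-12=52
Step 7: prey: 0+0-0=0; pred: 52+0-10=42
Step 8: prey: 0+0-0=0; pred: 42+0-8=34
Step 9: prey: 0+0-0=0; pred: 34+0-6=28
Max prey = 51 at step 1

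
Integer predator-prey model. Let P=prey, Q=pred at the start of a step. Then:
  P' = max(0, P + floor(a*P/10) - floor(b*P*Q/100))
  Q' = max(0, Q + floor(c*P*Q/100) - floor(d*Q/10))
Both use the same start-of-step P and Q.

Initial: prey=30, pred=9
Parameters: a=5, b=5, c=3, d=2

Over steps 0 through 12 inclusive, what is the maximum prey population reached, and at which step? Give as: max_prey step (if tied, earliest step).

Step 1: prey: 30+15-13=32; pred: 9+8-1=16
Step 2: prey: 32+16-25=23; pred: 16+15-3=28
Step 3: prey: 23+11-32=2; pred: 28+19-5=42
Step 4: prey: 2+1-4=0; pred: 42+2-8=36
Step 5: prey: 0+0-0=0; pred: 36+0-7=29
Step 6: prey: 0+0-0=0; pred: 29+0-5=24
Step 7: prey: 0+0-0=0; pred: 24+0-4=20
Step 8: prey: 0+0-0=0; pred: 20+0-4=16
Step 9: prey: 0+0-0=0; pred: 16+0-3=13
Step 10: prey: 0+0-0=0; pred: 13+0-2=11
Step 11: prey: 0+0-0=0; pred: 11+0-2=9
Step 12: prey: 0+0-0=0; pred: 9+0-1=8
Max prey = 32 at step 1

Answer: 32 1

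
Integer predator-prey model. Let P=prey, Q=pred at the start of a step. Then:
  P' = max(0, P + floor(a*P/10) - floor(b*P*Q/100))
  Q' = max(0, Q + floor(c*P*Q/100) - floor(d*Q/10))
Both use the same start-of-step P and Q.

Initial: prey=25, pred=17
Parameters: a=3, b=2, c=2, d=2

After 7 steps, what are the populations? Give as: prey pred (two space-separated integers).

Answer: 1 30

Derivation:
Step 1: prey: 25+7-8=24; pred: 17+8-3=22
Step 2: prey: 24+7-10=21; pred: 22+10-4=28
Step 3: prey: 21+6-11=16; pred: 28+11-5=34
Step 4: prey: 16+4-10=10; pred: 34+10-6=38
Step 5: prey: 10+3-7=6; pred: 38+7-7=38
Step 6: prey: 6+1-4=3; pred: 38+4-7=35
Step 7: prey: 3+0-2=1; pred: 35+2-7=30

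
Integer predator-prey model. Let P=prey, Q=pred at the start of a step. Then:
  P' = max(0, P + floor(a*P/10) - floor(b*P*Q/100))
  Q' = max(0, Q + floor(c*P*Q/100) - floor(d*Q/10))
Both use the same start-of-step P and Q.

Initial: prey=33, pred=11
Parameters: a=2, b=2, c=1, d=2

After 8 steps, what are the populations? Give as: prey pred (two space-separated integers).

Answer: 15 17

Derivation:
Step 1: prey: 33+6-7=32; pred: 11+3-2=12
Step 2: prey: 32+6-7=31; pred: 12+3-2=13
Step 3: prey: 31+6-8=29; pred: 13+4-2=15
Step 4: prey: 29+5-8=26; pred: 15+4-3=16
Step 5: prey: 26+5-8=23; pred: 16+4-3=17
Step 6: prey: 23+4-7=20; pred: 17+3-3=17
Step 7: prey: 20+4-6=18; pred: 17+3-3=17
Step 8: prey: 18+3-6=15; pred: 17+3-3=17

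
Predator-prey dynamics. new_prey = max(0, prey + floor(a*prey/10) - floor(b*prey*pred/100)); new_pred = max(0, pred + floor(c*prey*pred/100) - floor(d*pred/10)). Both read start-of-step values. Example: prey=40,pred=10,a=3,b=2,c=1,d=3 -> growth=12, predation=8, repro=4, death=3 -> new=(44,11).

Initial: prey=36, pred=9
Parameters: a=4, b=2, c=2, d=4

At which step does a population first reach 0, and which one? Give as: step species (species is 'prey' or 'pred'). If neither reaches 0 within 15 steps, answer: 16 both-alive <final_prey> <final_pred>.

Answer: 6 prey

Derivation:
Step 1: prey: 36+14-6=44; pred: 9+6-3=12
Step 2: prey: 44+17-10=51; pred: 12+10-4=18
Step 3: prey: 51+20-18=53; pred: 18+18-7=29
Step 4: prey: 53+21-30=44; pred: 29+30-11=48
Step 5: prey: 44+17-42=19; pred: 48+42-19=71
Step 6: prey: 19+7-26=0; pred: 71+26-28=69
First extinction: prey at step 6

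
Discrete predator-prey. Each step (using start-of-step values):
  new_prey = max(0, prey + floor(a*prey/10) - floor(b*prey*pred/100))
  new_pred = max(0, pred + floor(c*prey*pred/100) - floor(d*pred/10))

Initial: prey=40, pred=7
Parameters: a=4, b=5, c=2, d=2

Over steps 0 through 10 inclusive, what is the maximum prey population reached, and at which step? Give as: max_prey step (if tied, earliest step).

Answer: 42 1

Derivation:
Step 1: prey: 40+16-14=42; pred: 7+5-1=11
Step 2: prey: 42+16-23=35; pred: 11+9-2=18
Step 3: prey: 35+14-31=18; pred: 18+12-3=27
Step 4: prey: 18+7-24=1; pred: 27+9-5=31
Step 5: prey: 1+0-1=0; pred: 31+0-6=25
Step 6: prey: 0+0-0=0; pred: 25+0-5=20
Step 7: prey: 0+0-0=0; pred: 20+0-4=16
Step 8: prey: 0+0-0=0; pred: 16+0-3=13
Step 9: prey: 0+0-0=0; pred: 13+0-2=11
Step 10: prey: 0+0-0=0; pred: 11+0-2=9
Max prey = 42 at step 1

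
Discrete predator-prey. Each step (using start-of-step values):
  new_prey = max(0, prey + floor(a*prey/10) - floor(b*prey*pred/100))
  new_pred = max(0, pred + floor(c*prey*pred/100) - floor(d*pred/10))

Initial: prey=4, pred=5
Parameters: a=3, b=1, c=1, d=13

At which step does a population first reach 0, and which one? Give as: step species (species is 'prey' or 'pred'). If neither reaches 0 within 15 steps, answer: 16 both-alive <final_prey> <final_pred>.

Answer: 1 pred

Derivation:
Step 1: prey: 4+1-0=5; pred: 5+0-6=0
First extinction: pred at step 1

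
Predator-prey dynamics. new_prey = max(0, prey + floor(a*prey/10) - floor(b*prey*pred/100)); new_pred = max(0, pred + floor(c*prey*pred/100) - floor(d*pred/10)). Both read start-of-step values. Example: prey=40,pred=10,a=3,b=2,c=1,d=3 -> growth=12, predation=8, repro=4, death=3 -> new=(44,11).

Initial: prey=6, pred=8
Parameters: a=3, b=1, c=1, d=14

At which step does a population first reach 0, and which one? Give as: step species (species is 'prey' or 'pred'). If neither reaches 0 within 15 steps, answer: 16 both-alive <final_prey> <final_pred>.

Step 1: prey: 6+1-0=7; pred: 8+0-11=0
First extinction: pred at step 1

Answer: 1 pred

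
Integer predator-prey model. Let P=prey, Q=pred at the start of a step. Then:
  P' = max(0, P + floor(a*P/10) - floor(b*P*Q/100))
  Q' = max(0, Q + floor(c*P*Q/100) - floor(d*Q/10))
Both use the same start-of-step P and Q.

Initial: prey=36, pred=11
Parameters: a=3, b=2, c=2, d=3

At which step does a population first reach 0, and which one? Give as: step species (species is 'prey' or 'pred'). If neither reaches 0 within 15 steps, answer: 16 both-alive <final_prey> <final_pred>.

Answer: 16 both-alive 1 3

Derivation:
Step 1: prey: 36+10-7=39; pred: 11+7-3=15
Step 2: prey: 39+11-11=39; pred: 15+11-4=22
Step 3: prey: 39+11-17=33; pred: 22+17-6=33
Step 4: prey: 33+9-21=21; pred: 33+21-9=45
Step 5: prey: 21+6-18=9; pred: 45+18-13=50
Step 6: prey: 9+2-9=2; pred: 50+9-15=44
Step 7: prey: 2+0-1=1; pred: 44+1-13=32
Step 8: prey: 1+0-0=1; pred: 32+0-9=23
Step 9: prey: 1+0-0=1; pred: 23+0-6=17
Step 10: prey: 1+0-0=1; pred: 17+0-5=12
Step 11: prey: 1+0-0=1; pred: 12+0-3=9
Step 12: prey: 1+0-0=1; pred: 9+0-2=7
Step 13: prey: 1+0-0=1; pred: 7+0-2=5
Step 14: prey: 1+0-0=1; pred: 5+0-1=4
Step 15: prey: 1+0-0=1; pred: 4+0-1=3
No extinction within 15 steps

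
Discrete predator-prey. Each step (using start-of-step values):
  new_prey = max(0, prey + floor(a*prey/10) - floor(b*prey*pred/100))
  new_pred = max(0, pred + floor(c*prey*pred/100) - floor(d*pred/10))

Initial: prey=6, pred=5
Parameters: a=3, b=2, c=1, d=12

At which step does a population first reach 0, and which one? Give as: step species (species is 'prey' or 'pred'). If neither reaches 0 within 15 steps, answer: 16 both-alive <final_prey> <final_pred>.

Answer: 1 pred

Derivation:
Step 1: prey: 6+1-0=7; pred: 5+0-6=0
First extinction: pred at step 1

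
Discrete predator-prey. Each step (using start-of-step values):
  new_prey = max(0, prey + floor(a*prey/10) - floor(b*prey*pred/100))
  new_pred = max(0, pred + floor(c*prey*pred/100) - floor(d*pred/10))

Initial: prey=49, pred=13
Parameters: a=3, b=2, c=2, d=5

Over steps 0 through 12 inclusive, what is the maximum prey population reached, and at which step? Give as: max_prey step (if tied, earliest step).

Step 1: prey: 49+14-12=51; pred: 13+12-6=19
Step 2: prey: 51+15-19=47; pred: 19+19-9=29
Step 3: prey: 47+14-27=34; pred: 29+27-14=42
Step 4: prey: 34+10-28=16; pred: 42+28-21=49
Step 5: prey: 16+4-15=5; pred: 49+15-24=40
Step 6: prey: 5+1-4=2; pred: 40+4-20=24
Step 7: prey: 2+0-0=2; pred: 24+0-12=12
Step 8: prey: 2+0-0=2; pred: 12+0-6=6
Step 9: prey: 2+0-0=2; pred: 6+0-3=3
Step 10: prey: 2+0-0=2; pred: 3+0-1=2
Step 11: prey: 2+0-0=2; pred: 2+0-1=1
Step 12: prey: 2+0-0=2; pred: 1+0-0=1
Max prey = 51 at step 1

Answer: 51 1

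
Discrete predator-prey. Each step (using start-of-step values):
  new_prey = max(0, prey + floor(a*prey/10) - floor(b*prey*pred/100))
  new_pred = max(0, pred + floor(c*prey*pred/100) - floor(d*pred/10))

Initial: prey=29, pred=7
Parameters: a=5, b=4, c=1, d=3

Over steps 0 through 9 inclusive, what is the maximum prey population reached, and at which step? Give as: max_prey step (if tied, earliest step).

Answer: 69 5

Derivation:
Step 1: prey: 29+14-8=35; pred: 7+2-2=7
Step 2: prey: 35+17-9=43; pred: 7+2-2=7
Step 3: prey: 43+21-12=52; pred: 7+3-2=8
Step 4: prey: 52+26-16=62; pred: 8+4-2=10
Step 5: prey: 62+31-24=69; pred: 10+6-3=13
Step 6: prey: 69+34-35=68; pred: 13+8-3=18
Step 7: prey: 68+34-48=54; pred: 18+12-5=25
Step 8: prey: 54+27-54=27; pred: 25+13-7=31
Step 9: prey: 27+13-33=7; pred: 31+8-9=30
Max prey = 69 at step 5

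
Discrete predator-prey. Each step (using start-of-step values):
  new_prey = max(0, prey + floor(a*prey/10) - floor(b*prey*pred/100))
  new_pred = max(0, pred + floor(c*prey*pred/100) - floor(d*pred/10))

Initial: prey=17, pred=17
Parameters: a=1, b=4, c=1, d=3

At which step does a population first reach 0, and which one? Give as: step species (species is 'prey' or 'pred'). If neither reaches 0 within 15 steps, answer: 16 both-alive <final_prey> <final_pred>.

Step 1: prey: 17+1-11=7; pred: 17+2-5=14
Step 2: prey: 7+0-3=4; pred: 14+0-4=10
Step 3: prey: 4+0-1=3; pred: 10+0-3=7
Step 4: prey: 3+0-0=3; pred: 7+0-2=5
Step 5: prey: 3+0-0=3; pred: 5+0-1=4
Step 6: prey: 3+0-0=3; pred: 4+0-1=3
Step 7: prey: 3+0-0=3; pred: 3+0-0=3
Steps 8-15: state stable at prey=3, pred=3 (no change)
No extinction within 15 steps

Answer: 16 both-alive 3 3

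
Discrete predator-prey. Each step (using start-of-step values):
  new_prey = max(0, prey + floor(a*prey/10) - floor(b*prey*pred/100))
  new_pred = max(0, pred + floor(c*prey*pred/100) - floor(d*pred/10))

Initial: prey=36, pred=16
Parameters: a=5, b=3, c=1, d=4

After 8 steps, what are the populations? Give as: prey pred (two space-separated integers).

Step 1: prey: 36+18-17=37; pred: 16+5-6=15
Step 2: prey: 37+18-16=39; pred: 15+5-6=14
Step 3: prey: 39+19-16=42; pred: 14+5-5=14
Step 4: prey: 42+21-17=46; pred: 14+5-5=14
Step 5: prey: 46+23-19=50; pred: 14+6-5=15
Step 6: prey: 50+25-22=53; pred: 15+7-6=16
Step 7: prey: 53+26-25=54; pred: 16+8-6=18
Step 8: prey: 54+27-29=52; pred: 18+9-7=20

Answer: 52 20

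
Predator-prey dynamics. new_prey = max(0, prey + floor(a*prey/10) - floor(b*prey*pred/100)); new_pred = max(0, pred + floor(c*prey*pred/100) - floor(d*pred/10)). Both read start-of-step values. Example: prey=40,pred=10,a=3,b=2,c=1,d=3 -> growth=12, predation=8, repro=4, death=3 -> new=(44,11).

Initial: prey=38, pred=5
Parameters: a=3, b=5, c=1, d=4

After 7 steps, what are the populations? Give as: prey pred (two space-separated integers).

Answer: 63 7

Derivation:
Step 1: prey: 38+11-9=40; pred: 5+1-2=4
Step 2: prey: 40+12-8=44; pred: 4+1-1=4
Step 3: prey: 44+13-8=49; pred: 4+1-1=4
Step 4: prey: 49+14-9=54; pred: 4+1-1=4
Step 5: prey: 54+16-10=60; pred: 4+2-1=5
Step 6: prey: 60+18-15=63; pred: 5+3-2=6
Step 7: prey: 63+18-18=63; pred: 6+3-2=7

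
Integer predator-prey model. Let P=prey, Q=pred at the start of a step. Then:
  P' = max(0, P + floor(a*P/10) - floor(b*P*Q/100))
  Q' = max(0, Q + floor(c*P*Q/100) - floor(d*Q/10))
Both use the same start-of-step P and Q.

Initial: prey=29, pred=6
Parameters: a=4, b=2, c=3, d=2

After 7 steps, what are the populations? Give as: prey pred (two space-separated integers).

Answer: 0 92

Derivation:
Step 1: prey: 29+11-3=37; pred: 6+5-1=10
Step 2: prey: 37+14-7=44; pred: 10+11-2=19
Step 3: prey: 44+17-16=45; pred: 19+25-3=41
Step 4: prey: 45+18-36=27; pred: 41+55-8=88
Step 5: prey: 27+10-47=0; pred: 88+71-17=142
Step 6: prey: 0+0-0=0; pred: 142+0-28=114
Step 7: prey: 0+0-0=0; pred: 114+0-22=92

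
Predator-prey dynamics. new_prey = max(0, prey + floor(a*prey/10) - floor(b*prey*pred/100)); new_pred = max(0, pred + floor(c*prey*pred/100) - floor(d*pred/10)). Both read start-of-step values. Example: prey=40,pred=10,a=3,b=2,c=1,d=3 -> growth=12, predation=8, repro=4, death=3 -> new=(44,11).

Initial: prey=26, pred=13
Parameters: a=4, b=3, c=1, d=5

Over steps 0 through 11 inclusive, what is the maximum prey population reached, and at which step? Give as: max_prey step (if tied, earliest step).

Step 1: prey: 26+10-10=26; pred: 13+3-6=10
Step 2: prey: 26+10-7=29; pred: 10+2-5=7
Step 3: prey: 29+11-6=34; pred: 7+2-3=6
Step 4: prey: 34+13-6=41; pred: 6+2-3=5
Step 5: prey: 41+16-6=51; pred: 5+2-2=5
Step 6: prey: 51+20-7=64; pred: 5+2-2=5
Step 7: prey: 64+25-9=80; pred: 5+3-2=6
Step 8: prey: 80+32-14=98; pred: 6+4-3=7
Step 9: prey: 98+39-20=117; pred: 7+6-3=10
Step 10: prey: 117+46-35=128; pred: 10+11-5=16
Step 11: prey: 128+51-61=118; pred: 16+20-8=28
Max prey = 128 at step 10

Answer: 128 10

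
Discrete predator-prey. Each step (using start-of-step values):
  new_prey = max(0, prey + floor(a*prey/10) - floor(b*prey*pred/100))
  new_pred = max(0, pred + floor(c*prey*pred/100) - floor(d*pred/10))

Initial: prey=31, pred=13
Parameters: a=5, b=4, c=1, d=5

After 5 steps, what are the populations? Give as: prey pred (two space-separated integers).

Answer: 57 5

Derivation:
Step 1: prey: 31+15-16=30; pred: 13+4-6=11
Step 2: prey: 30+15-13=32; pred: 11+3-5=9
Step 3: prey: 32+16-11=37; pred: 9+2-4=7
Step 4: prey: 37+18-10=45; pred: 7+2-3=6
Step 5: prey: 45+22-10=57; pred: 6+2-3=5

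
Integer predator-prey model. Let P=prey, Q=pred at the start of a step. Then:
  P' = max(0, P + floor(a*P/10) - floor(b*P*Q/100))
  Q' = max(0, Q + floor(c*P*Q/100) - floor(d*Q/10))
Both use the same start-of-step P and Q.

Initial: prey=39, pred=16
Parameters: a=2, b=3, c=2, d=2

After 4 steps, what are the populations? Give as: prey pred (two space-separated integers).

Step 1: prey: 39+7-18=28; pred: 16+12-3=25
Step 2: prey: 28+5-21=12; pred: 25+14-5=34
Step 3: prey: 12+2-12=2; pred: 34+8-6=36
Step 4: prey: 2+0-2=0; pred: 36+1-7=30

Answer: 0 30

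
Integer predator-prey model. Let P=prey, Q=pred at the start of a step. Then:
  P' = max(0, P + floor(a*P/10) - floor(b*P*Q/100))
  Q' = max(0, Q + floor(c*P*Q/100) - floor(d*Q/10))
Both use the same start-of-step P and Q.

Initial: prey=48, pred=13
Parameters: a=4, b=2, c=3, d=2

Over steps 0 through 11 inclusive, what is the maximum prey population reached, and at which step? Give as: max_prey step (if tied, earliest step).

Answer: 55 1

Derivation:
Step 1: prey: 48+19-12=55; pred: 13+18-2=29
Step 2: prey: 55+22-31=46; pred: 29+47-5=71
Step 3: prey: 46+18-65=0; pred: 71+97-14=154
Step 4: prey: 0+0-0=0; pred: 154+0-30=124
Step 5: prey: 0+0-0=0; pred: 124+0-24=100
Step 6: prey: 0+0-0=0; pred: 100+0-20=80
Step 7: prey: 0+0-0=0; pred: 80+0-16=64
Step 8: prey: 0+0-0=0; pred: 64+0-12=52
Step 9: prey: 0+0-0=0; pred: 52+0-10=42
Step 10: prey: 0+0-0=0; pred: 42+0-8=34
Step 11: prey: 0+0-0=0; pred: 34+0-6=28
Max prey = 55 at step 1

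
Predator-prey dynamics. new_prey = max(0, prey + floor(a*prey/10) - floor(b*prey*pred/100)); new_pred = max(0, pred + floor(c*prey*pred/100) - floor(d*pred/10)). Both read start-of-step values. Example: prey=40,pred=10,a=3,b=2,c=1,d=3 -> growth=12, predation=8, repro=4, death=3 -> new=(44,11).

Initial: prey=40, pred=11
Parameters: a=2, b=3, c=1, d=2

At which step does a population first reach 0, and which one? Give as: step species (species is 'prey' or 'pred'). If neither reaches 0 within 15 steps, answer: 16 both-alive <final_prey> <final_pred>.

Answer: 16 both-alive 9 4

Derivation:
Step 1: prey: 40+8-13=35; pred: 11+4-2=13
Step 2: prey: 35+7-13=29; pred: 13+4-2=15
Step 3: prey: 29+5-13=21; pred: 15+4-3=16
Step 4: prey: 21+4-10=15; pred: 16+3-3=16
Step 5: prey: 15+3-7=11; pred: 16+2-3=15
Step 6: prey: 11+2-4=9; pred: 15+1-3=13
Step 7: prey: 9+1-3=7; pred: 13+1-2=12
Step 8: prey: 7+1-2=6; pred: 12+0-2=10
Step 9: prey: 6+1-1=6; pred: 10+0-2=8
Step 10: prey: 6+1-1=6; pred: 8+0-1=7
Step 11: prey: 6+1-1=6; pred: 7+0-1=6
Step 12: prey: 6+1-1=6; pred: 6+0-1=5
Step 13: prey: 6+1-0=7; pred: 5+0-1=4
Step 14: prey: 7+1-0=8; pred: 4+0-0=4
Step 15: prey: 8+1-0=9; pred: 4+0-0=4
No extinction within 15 steps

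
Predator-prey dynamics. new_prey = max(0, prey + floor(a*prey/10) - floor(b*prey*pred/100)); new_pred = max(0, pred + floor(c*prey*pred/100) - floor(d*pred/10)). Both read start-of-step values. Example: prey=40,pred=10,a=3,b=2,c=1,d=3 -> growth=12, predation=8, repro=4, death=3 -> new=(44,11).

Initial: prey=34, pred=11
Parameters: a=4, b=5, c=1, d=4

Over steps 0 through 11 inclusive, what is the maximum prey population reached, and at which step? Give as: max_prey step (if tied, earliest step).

Answer: 81 11

Derivation:
Step 1: prey: 34+13-18=29; pred: 11+3-4=10
Step 2: prey: 29+11-14=26; pred: 10+2-4=8
Step 3: prey: 26+10-10=26; pred: 8+2-3=7
Step 4: prey: 26+10-9=27; pred: 7+1-2=6
Step 5: prey: 27+10-8=29; pred: 6+1-2=5
Step 6: prey: 29+11-7=33; pred: 5+1-2=4
Step 7: prey: 33+13-6=40; pred: 4+1-1=4
Step 8: prey: 40+16-8=48; pred: 4+1-1=4
Step 9: prey: 48+19-9=58; pred: 4+1-1=4
Step 10: prey: 58+23-11=70; pred: 4+2-1=5
Step 11: prey: 70+28-17=81; pred: 5+3-2=6
Max prey = 81 at step 11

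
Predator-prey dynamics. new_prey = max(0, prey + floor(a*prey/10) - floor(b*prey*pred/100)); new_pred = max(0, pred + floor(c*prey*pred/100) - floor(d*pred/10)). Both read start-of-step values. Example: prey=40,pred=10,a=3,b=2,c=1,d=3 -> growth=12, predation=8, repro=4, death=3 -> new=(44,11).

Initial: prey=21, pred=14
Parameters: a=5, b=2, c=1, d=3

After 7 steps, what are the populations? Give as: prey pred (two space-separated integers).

Answer: 78 34

Derivation:
Step 1: prey: 21+10-5=26; pred: 14+2-4=12
Step 2: prey: 26+13-6=33; pred: 12+3-3=12
Step 3: prey: 33+16-7=42; pred: 12+3-3=12
Step 4: prey: 42+21-10=53; pred: 12+5-3=14
Step 5: prey: 53+26-14=65; pred: 14+7-4=17
Step 6: prey: 65+32-22=75; pred: 17+11-5=23
Step 7: prey: 75+37-34=78; pred: 23+17-6=34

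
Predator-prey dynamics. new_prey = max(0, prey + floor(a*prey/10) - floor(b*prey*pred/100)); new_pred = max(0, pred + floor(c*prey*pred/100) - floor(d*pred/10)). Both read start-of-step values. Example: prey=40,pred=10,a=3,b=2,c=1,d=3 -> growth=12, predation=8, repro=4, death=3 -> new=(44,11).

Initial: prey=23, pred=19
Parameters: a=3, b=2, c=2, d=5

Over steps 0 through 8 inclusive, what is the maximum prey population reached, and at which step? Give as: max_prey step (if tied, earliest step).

Step 1: prey: 23+6-8=21; pred: 19+8-9=18
Step 2: prey: 21+6-7=20; pred: 18+7-9=16
Step 3: prey: 20+6-6=20; pred: 16+6-8=14
Step 4: prey: 20+6-5=21; pred: 14+5-7=12
Step 5: prey: 21+6-5=22; pred: 12+5-6=11
Step 6: prey: 22+6-4=24; pred: 11+4-5=10
Step 7: prey: 24+7-4=27; pred: 10+4-5=9
Step 8: prey: 27+8-4=31; pred: 9+4-4=9
Max prey = 31 at step 8

Answer: 31 8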